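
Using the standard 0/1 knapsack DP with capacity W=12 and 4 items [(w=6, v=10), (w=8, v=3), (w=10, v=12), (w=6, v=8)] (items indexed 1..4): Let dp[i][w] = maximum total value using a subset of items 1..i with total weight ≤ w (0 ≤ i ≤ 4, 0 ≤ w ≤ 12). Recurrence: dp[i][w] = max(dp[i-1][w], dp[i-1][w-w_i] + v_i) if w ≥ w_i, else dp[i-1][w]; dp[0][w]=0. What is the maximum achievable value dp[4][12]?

18

i\w   0   1   2   3   4   5   6   7   8   9  10  11  12
  0   0   0   0   0   0   0   0   0   0   0   0   0   0
  1   0   0   0   0   0   0  10  10  10  10  10  10  10
  2   0   0   0   0   0   0  10  10  10  10  10  10  10
  3   0   0   0   0   0   0  10  10  10  10  12  12  12
  4   0   0   0   0   0   0  10  10  10  10  12  12  18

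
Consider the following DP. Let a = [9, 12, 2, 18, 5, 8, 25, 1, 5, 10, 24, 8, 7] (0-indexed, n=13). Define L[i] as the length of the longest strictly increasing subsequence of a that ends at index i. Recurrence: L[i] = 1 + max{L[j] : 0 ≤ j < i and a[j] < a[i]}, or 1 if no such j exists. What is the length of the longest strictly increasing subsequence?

   i    0    1    2    3    4    5    6    7    8    9   10   11   12
a[i]    9   12    2   18    5    8   25    1    5   10   24    8    7
L[i]    1    2    1    3    2    3    4    1    2    4    5    3    3

5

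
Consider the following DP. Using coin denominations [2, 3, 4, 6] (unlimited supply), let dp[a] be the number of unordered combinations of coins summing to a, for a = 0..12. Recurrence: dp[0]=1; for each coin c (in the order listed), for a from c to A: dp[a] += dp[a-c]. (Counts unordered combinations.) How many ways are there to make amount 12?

after  coin     0     1     2     3     4     5     6     7     8     9    10    11    12
          2     1     0     1     0     1     0     1     0     1     0     1     0     1
          3     1     0     1     1     1     1     2     1     2     2     2     2     3
          4     1     0     1     1     2     1     3     2     4     3     5     4     7
          6     1     0     1     1     2     1     4     2     5     4     7     5    11

11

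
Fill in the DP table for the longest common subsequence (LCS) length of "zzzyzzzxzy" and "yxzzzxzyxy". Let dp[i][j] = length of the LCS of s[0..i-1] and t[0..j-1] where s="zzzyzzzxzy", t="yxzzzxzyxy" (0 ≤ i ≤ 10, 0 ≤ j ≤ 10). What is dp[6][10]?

   ''  y  x  z  z  z  x  z  y  x  y
''  0  0  0  0  0  0  0  0  0  0  0
 z  0  0  0  1  1  1  1  1  1  1  1
 z  0  0  0  1  2  2  2  2  2  2  2
 z  0  0  0  1  2  3  3  3  3  3  3
 y  0  1  1  1  2  3  3  3  4  4  4
 z  0  1  1  2  2  3  3  4  4  4  4
 z  0  1  1  2  3  3  3  4  4  4  4
 z  0  1  1  2  3  4  4  4  4  4  4
 x  0  1  2  2  3  4  5  5  5  5  5
 z  0  1  2  3  3  4  5  6  6  6  6
 y  0  1  2  3  3  4  5  6  7  7  7

4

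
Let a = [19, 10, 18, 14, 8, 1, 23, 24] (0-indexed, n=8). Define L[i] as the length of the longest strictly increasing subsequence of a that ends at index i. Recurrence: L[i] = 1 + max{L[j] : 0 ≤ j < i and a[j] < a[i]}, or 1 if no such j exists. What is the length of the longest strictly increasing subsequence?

4

   i    0    1    2    3    4    5    6    7
a[i]   19   10   18   14    8    1   23   24
L[i]    1    1    2    2    1    1    3    4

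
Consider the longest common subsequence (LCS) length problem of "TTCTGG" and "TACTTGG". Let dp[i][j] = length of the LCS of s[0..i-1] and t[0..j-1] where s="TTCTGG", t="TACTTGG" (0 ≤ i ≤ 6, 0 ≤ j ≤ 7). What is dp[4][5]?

   ''  T  A  C  T  T  G  G
''  0  0  0  0  0  0  0  0
 T  0  1  1  1  1  1  1  1
 T  0  1  1  1  2  2  2  2
 C  0  1  1  2  2  2  2  2
 T  0  1  1  2  3  3  3  3
 G  0  1  1  2  3  3  4  4
 G  0  1  1  2  3  3  4  5

3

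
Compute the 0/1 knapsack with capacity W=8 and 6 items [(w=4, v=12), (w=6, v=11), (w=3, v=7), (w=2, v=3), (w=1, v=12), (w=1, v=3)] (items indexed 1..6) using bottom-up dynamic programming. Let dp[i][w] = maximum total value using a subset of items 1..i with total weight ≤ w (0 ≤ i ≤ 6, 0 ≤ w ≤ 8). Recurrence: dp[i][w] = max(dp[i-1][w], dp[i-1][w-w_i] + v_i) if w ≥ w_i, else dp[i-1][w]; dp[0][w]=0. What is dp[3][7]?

19

i\w   0   1   2   3   4   5   6   7   8
  0   0   0   0   0   0   0   0   0   0
  1   0   0   0   0  12  12  12  12  12
  2   0   0   0   0  12  12  12  12  12
  3   0   0   0   7  12  12  12  19  19
  4   0   0   3   7  12  12  15  19  19
  5   0  12  12  15  19  24  24  27  31
  6   0  12  15  15  19  24  27  27  31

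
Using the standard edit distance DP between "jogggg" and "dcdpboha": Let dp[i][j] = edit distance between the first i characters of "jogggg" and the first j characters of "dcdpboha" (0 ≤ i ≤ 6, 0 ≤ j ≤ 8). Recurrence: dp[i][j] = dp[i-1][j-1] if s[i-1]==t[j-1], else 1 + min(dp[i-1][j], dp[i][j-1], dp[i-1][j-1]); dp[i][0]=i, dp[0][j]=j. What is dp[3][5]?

5

   ''  d  c  d  p  b  o  h  a
''  0  1  2  3  4  5  6  7  8
 j  1  1  2  3  4  5  6  7  8
 o  2  2  2  3  4  5  5  6  7
 g  3  3  3  3  4  5  6  6  7
 g  4  4  4  4  4  5  6  7  7
 g  5  5  5  5  5  5  6  7  8
 g  6  6  6  6  6  6  6  7  8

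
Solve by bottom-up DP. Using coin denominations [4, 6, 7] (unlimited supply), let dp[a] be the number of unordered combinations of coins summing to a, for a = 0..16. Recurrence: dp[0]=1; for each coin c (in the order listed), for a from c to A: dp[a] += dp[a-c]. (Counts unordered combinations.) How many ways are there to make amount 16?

after  coin     0     1     2     3     4     5     6     7     8     9    10    11    12    13    14    15    16
          4     1     0     0     0     1     0     0     0     1     0     0     0     1     0     0     0     1
          6     1     0     0     0     1     0     1     0     1     0     1     0     2     0     1     0     2
          7     1     0     0     0     1     0     1     1     1     0     1     1     2     1     2     1     2

2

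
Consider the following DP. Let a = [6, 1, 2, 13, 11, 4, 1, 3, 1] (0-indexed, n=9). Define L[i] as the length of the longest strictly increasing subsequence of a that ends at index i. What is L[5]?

3

   i    0    1    2    3    4    5    6    7    8
a[i]    6    1    2   13   11    4    1    3    1
L[i]    1    1    2    3    3    3    1    3    1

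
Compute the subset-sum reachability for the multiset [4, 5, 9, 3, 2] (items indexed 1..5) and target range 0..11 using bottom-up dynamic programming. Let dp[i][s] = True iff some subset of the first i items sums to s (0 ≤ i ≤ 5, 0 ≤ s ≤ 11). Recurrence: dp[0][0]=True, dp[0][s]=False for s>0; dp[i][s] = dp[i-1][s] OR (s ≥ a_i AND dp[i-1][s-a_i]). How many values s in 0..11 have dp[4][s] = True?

i\s   0   1   2   3   4   5   6   7   8   9  10  11
  0   T   F   F   F   F   F   F   F   F   F   F   F
  1   T   F   F   F   T   F   F   F   F   F   F   F
  2   T   F   F   F   T   T   F   F   F   T   F   F
  3   T   F   F   F   T   T   F   F   F   T   F   F
  4   T   F   F   T   T   T   F   T   T   T   F   F
  5   T   F   T   T   T   T   T   T   T   T   T   T

7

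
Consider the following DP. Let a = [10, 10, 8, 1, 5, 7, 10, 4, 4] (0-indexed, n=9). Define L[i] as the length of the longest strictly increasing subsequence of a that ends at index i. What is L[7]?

   i    0    1    2    3    4    5    6    7    8
a[i]   10   10    8    1    5    7   10    4    4
L[i]    1    1    1    1    2    3    4    2    2

2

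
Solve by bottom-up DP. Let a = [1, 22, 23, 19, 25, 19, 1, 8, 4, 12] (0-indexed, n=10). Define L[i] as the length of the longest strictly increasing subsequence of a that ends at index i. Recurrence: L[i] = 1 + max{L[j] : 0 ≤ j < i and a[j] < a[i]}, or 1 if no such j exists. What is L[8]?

   i    0    1    2    3    4    5    6    7    8    9
a[i]    1   22   23   19   25   19    1    8    4   12
L[i]    1    2    3    2    4    2    1    2    2    3

2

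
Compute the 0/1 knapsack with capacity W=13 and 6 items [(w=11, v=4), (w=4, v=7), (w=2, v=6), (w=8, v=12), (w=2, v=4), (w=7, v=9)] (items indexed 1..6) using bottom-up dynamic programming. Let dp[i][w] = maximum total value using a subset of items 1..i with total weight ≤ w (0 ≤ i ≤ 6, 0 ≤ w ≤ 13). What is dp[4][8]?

i\w   0   1   2   3   4   5   6   7   8   9  10  11  12  13
  0   0   0   0   0   0   0   0   0   0   0   0   0   0   0
  1   0   0   0   0   0   0   0   0   0   0   0   4   4   4
  2   0   0   0   0   7   7   7   7   7   7   7   7   7   7
  3   0   0   6   6   7   7  13  13  13  13  13  13  13  13
  4   0   0   6   6   7   7  13  13  13  13  18  18  19  19
  5   0   0   6   6  10  10  13  13  17  17  18  18  22  22
  6   0   0   6   6  10  10  13  13  17  17  18  19  22  22

13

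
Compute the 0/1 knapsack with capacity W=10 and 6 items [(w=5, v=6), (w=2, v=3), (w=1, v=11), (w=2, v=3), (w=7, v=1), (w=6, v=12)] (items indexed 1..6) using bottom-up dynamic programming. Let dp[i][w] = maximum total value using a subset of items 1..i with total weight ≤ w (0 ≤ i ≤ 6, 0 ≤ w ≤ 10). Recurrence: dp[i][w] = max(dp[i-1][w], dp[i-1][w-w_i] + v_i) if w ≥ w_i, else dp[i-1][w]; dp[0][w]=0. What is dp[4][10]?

23

i\w   0   1   2   3   4   5   6   7   8   9  10
  0   0   0   0   0   0   0   0   0   0   0   0
  1   0   0   0   0   0   6   6   6   6   6   6
  2   0   0   3   3   3   6   6   9   9   9   9
  3   0  11  11  14  14  14  17  17  20  20  20
  4   0  11  11  14  14  17  17  17  20  20  23
  5   0  11  11  14  14  17  17  17  20  20  23
  6   0  11  11  14  14  17  17  23  23  26  26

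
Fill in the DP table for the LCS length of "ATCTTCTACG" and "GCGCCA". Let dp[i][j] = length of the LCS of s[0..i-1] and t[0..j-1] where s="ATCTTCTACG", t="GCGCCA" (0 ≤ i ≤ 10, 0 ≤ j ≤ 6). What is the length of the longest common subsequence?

3

   ''  G  C  G  C  C  A
''  0  0  0  0  0  0  0
 A  0  0  0  0  0  0  1
 T  0  0  0  0  0  0  1
 C  0  0  1  1  1  1  1
 T  0  0  1  1  1  1  1
 T  0  0  1  1  1  1  1
 C  0  0  1  1  2  2  2
 T  0  0  1  1  2  2  2
 A  0  0  1  1  2  2  3
 C  0  0  1  1  2  3  3
 G  0  1  1  2  2  3  3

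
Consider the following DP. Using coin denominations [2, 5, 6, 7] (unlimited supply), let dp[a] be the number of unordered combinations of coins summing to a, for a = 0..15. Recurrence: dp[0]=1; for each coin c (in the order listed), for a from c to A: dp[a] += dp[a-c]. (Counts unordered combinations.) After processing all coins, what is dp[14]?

after  coin     0     1     2     3     4     5     6     7     8     9    10    11    12    13    14    15
          2     1     0     1     0     1     0     1     0     1     0     1     0     1     0     1     0
          5     1     0     1     0     1     1     1     1     1     1     2     1     2     1     2     2
          6     1     0     1     0     1     1     2     1     2     1     3     2     4     2     4     3
          7     1     0     1     0     1     1     2     2     2     2     3     3     5     4     6     5

6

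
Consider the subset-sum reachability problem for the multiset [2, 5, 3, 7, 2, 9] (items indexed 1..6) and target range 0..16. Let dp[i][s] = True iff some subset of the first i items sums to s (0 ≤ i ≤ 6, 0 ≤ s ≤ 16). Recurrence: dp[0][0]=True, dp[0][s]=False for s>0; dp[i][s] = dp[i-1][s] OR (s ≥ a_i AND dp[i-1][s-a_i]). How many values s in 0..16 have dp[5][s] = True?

i\s   0   1   2   3   4   5   6   7   8   9  10  11  12  13  14  15  16
  0   T   F   F   F   F   F   F   F   F   F   F   F   F   F   F   F   F
  1   T   F   T   F   F   F   F   F   F   F   F   F   F   F   F   F   F
  2   T   F   T   F   F   T   F   T   F   F   F   F   F   F   F   F   F
  3   T   F   T   T   F   T   F   T   T   F   T   F   F   F   F   F   F
  4   T   F   T   T   F   T   F   T   T   T   T   F   T   F   T   T   F
  5   T   F   T   T   T   T   F   T   T   T   T   T   T   F   T   T   T
  6   T   F   T   T   T   T   F   T   T   T   T   T   T   T   T   T   T

14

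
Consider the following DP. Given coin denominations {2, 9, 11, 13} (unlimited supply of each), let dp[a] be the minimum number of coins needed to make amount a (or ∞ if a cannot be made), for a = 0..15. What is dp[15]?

 a  0  1  2  3  4  5  6  7  8  9 10 11 12 13 14 15
dp  0  -  1  -  2  -  3  -  4  1  5  1  6  1  7  2
(- denotes ∞ / unreachable)

2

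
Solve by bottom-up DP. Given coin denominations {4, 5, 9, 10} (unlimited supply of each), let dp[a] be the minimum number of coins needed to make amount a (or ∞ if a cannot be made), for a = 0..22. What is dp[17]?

 a  0  1  2  3  4  5  6  7  8  9 10 11 12 13 14 15 16 17 18 19 20 21 22
dp  0  -  -  -  1  1  -  -  2  1  1  -  3  2  2  2  4  3  2  2  2  4  3
(- denotes ∞ / unreachable)

3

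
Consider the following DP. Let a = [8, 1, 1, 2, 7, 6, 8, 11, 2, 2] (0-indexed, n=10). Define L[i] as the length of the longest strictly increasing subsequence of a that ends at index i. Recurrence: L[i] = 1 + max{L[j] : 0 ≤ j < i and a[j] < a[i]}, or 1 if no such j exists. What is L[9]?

2

   i    0    1    2    3    4    5    6    7    8    9
a[i]    8    1    1    2    7    6    8   11    2    2
L[i]    1    1    1    2    3    3    4    5    2    2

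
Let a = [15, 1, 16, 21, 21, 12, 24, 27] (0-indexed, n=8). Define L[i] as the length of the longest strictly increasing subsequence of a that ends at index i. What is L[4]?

3

   i    0    1    2    3    4    5    6    7
a[i]   15    1   16   21   21   12   24   27
L[i]    1    1    2    3    3    2    4    5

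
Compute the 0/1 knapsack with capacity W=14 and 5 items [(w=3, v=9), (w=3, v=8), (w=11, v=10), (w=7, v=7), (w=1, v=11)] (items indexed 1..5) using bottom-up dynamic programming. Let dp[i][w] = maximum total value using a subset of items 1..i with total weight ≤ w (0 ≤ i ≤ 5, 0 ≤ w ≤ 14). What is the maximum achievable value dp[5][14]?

35

i\w   0   1   2   3   4   5   6   7   8   9  10  11  12  13  14
  0   0   0   0   0   0   0   0   0   0   0   0   0   0   0   0
  1   0   0   0   9   9   9   9   9   9   9   9   9   9   9   9
  2   0   0   0   9   9   9  17  17  17  17  17  17  17  17  17
  3   0   0   0   9   9   9  17  17  17  17  17  17  17  17  19
  4   0   0   0   9   9   9  17  17  17  17  17  17  17  24  24
  5   0  11  11  11  20  20  20  28  28  28  28  28  28  28  35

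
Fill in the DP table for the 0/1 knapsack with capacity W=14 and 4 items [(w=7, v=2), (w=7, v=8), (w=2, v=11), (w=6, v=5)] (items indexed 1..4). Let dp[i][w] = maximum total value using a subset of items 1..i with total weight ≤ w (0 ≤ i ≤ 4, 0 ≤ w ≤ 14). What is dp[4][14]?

i\w   0   1   2   3   4   5   6   7   8   9  10  11  12  13  14
  0   0   0   0   0   0   0   0   0   0   0   0   0   0   0   0
  1   0   0   0   0   0   0   0   2   2   2   2   2   2   2   2
  2   0   0   0   0   0   0   0   8   8   8   8   8   8   8  10
  3   0   0  11  11  11  11  11  11  11  19  19  19  19  19  19
  4   0   0  11  11  11  11  11  11  16  19  19  19  19  19  19

19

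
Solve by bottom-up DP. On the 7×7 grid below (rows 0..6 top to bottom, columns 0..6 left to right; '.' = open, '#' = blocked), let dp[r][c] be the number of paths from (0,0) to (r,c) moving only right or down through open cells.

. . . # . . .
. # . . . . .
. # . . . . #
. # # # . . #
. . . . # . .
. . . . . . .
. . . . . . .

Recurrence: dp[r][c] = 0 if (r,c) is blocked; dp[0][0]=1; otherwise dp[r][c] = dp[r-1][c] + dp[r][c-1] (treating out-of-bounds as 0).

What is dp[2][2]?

r\c   0   1   2   3   4   5   6
  0   1   1   1   0   0   0   0
  1   1   0   1   1   1   1   1
  2   1   0   1   2   3   4   0
  3   1   0   0   0   3   7   0
  4   1   1   1   1   0   7   7
  5   1   2   3   4   4  11  18
  6   1   3   6  10  14  25  43

1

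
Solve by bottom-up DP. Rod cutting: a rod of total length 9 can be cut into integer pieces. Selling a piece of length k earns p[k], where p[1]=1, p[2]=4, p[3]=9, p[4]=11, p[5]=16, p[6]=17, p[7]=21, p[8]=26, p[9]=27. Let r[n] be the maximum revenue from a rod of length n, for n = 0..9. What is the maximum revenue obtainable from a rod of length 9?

27

   n    0    1    2    3    4    5    6    7    8    9
r[n]    0    1    4    9   11   16   18   21   26   27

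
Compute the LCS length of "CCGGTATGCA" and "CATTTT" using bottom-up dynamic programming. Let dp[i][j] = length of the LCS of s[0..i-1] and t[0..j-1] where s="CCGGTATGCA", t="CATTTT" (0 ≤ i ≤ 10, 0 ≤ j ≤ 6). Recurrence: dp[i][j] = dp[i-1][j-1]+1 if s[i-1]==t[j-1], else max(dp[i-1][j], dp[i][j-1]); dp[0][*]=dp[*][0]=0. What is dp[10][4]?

   ''  C  A  T  T  T  T
''  0  0  0  0  0  0  0
 C  0  1  1  1  1  1  1
 C  0  1  1  1  1  1  1
 G  0  1  1  1  1  1  1
 G  0  1  1  1  1  1  1
 T  0  1  1  2  2  2  2
 A  0  1  2  2  2  2  2
 T  0  1  2  3  3  3  3
 G  0  1  2  3  3  3  3
 C  0  1  2  3  3  3  3
 A  0  1  2  3  3  3  3

3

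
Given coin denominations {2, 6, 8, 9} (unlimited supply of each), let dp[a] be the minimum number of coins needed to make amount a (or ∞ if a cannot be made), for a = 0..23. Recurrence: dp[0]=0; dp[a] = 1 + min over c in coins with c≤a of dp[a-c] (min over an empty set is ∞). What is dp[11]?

 a  0  1  2  3  4  5  6  7  8  9 10 11 12 13 14 15 16 17 18 19 20 21 22 23
dp  0  -  1  -  2  -  1  -  1  1  2  2  2  3  2  2  2  2  2  3  3  3  3  3
(- denotes ∞ / unreachable)

2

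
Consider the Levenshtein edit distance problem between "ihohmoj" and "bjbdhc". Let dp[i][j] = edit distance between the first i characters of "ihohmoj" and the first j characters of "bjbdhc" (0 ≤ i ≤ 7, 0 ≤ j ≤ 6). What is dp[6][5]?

6

   ''  b  j  b  d  h  c
''  0  1  2  3  4  5  6
 i  1  1  2  3  4  5  6
 h  2  2  2  3  4  4  5
 o  3  3  3  3  4  5  5
 h  4  4  4  4  4  4  5
 m  5  5  5  5  5  5  5
 o  6  6  6  6  6  6  6
 j  7  7  6  7  7  7  7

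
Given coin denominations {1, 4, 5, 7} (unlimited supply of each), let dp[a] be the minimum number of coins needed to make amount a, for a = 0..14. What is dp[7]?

1

 a  0  1  2  3  4  5  6  7  8  9 10 11 12 13 14
dp  0  1  2  3  1  1  2  1  2  2  2  2  2  3  2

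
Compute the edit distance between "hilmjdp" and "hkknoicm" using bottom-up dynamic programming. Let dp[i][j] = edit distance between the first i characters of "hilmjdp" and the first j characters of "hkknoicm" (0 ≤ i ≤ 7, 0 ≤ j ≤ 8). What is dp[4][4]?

3

   ''  h  k  k  n  o  i  c  m
''  0  1  2  3  4  5  6  7  8
 h  1  0  1  2  3  4  5  6  7
 i  2  1  1  2  3  4  4  5  6
 l  3  2  2  2  3  4  5  5  6
 m  4  3  3  3  3  4  5  6  5
 j  5  4  4  4  4  4  5  6  6
 d  6  5  5  5  5  5  5  6  7
 p  7  6  6  6  6  6  6  6  7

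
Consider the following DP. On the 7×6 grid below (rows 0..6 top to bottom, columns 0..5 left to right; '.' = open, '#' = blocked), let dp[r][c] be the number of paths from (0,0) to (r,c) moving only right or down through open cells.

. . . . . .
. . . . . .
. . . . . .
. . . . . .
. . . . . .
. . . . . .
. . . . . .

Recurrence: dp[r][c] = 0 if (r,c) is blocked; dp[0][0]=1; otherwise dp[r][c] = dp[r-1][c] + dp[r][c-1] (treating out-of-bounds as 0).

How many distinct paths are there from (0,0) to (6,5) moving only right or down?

462

r\c   0   1   2   3   4   5
  0   1   1   1   1   1   1
  1   1   2   3   4   5   6
  2   1   3   6  10  15  21
  3   1   4  10  20  35  56
  4   1   5  15  35  70 126
  5   1   6  21  56 126 252
  6   1   7  28  84 210 462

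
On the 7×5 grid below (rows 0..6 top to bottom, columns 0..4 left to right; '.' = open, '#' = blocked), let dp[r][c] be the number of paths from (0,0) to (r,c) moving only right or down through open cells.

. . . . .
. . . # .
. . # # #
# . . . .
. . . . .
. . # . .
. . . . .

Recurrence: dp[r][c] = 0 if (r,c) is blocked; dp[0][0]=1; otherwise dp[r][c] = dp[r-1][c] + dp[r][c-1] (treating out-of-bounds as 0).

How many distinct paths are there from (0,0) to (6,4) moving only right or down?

r\c   0   1   2   3   4
  0   1   1   1   1   1
  1   1   2   3   0   1
  2   1   3   0   0   0
  3   0   3   3   3   3
  4   0   3   6   9  12
  5   0   3   0   9  21
  6   0   3   3  12  33

33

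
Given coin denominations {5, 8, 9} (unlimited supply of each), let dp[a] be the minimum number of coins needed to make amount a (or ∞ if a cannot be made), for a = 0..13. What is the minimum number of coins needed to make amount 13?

2

 a  0  1  2  3  4  5  6  7  8  9 10 11 12 13
dp  0  -  -  -  -  1  -  -  1  1  2  -  -  2
(- denotes ∞ / unreachable)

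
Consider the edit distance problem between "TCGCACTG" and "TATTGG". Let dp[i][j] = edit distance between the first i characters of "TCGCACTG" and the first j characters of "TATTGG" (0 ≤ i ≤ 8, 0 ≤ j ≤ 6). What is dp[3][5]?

   ''  T  A  T  T  G  G
''  0  1  2  3  4  5  6
 T  1  0  1  2  3  4  5
 C  2  1  1  2  3  4  5
 G  3  2  2  2  3  3  4
 C  4  3  3  3  3  4  4
 A  5  4  3  4  4  4  5
 C  6  5  4  4  5  5  5
 T  7  6  5  4  4  5  6
 G  8  7  6  5  5  4  5

3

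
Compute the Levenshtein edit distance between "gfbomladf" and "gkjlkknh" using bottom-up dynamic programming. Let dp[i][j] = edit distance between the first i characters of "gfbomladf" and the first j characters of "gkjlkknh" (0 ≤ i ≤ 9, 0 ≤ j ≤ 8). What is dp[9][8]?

   ''  g  k  j  l  k  k  n  h
''  0  1  2  3  4  5  6  7  8
 g  1  0  1  2  3  4  5  6  7
 f  2  1  1  2  3  4  5  6  7
 b  3  2  2  2  3  4  5  6  7
 o  4  3  3  3  3  4  5  6  7
 m  5  4  4  4  4  4  5  6  7
 l  6  5  5  5  4  5  5  6  7
 a  7  6  6  6  5  5  6  6  7
 d  8  7  7  7  6  6  6  7  7
 f  9  8  8  8  7  7  7  7  8

8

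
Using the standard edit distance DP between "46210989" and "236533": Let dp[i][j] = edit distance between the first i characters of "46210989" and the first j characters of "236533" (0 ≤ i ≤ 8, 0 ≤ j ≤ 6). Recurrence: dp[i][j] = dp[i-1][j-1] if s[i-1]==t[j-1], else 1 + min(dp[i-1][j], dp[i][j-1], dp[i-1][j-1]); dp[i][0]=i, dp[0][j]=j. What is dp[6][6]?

6

   ''  2  3  6  5  3  3
''  0  1  2  3  4  5  6
 4  1  1  2  3  4  5  6
 6  2  2  2  2  3  4  5
 2  3  2  3  3  3  4  5
 1  4  3  3  4  4  4  5
 0  5  4  4  4  5  5  5
 9  6  5  5  5  5  6  6
 8  7  6  6  6  6  6  7
 9  8  7  7  7  7  7  7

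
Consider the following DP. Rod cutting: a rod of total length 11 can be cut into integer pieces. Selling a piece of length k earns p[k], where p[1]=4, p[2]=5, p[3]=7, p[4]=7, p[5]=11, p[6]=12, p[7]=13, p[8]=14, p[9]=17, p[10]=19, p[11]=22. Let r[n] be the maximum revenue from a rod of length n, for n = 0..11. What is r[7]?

   n    0    1    2    3    4    5    6    7    8    9   10   11
r[n]    0    4    8   12   16   20   24   28   32   36   40   44

28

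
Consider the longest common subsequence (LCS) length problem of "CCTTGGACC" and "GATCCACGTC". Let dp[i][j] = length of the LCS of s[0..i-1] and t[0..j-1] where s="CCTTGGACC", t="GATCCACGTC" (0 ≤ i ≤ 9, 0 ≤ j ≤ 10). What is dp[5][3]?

   ''  G  A  T  C  C  A  C  G  T  C
''  0  0  0  0  0  0  0  0  0  0  0
 C  0  0  0  0  1  1  1  1  1  1  1
 C  0  0  0  0  1  2  2  2  2  2  2
 T  0  0  0  1  1  2  2  2  2  3  3
 T  0  0  0  1  1  2  2  2  2  3  3
 G  0  1  1  1  1  2  2  2  3  3  3
 G  0  1  1  1  1  2  2  2  3  3  3
 A  0  1  2  2  2  2  3  3  3  3  3
 C  0  1  2  2  3  3  3  4  4  4  4
 C  0  1  2  2  3  4  4  4  4  4  5

1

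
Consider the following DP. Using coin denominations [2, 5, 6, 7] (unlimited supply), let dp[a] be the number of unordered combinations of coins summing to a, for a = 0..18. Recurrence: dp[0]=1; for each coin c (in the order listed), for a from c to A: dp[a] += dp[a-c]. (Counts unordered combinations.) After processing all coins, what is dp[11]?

3

after  coin     0     1     2     3     4     5     6     7     8     9    10    11    12    13    14    15    16    17    18
          2     1     0     1     0     1     0     1     0     1     0     1     0     1     0     1     0     1     0     1
          5     1     0     1     0     1     1     1     1     1     1     2     1     2     1     2     2     2     2     2
          6     1     0     1     0     1     1     2     1     2     1     3     2     4     2     4     3     5     4     6
          7     1     0     1     0     1     1     2     2     2     2     3     3     5     4     6     5     7     7     9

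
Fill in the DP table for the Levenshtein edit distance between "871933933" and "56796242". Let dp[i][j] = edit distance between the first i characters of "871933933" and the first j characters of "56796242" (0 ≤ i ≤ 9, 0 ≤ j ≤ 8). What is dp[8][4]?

   ''  5  6  7  9  6  2  4  2
''  0  1  2  3  4  5  6  7  8
 8  1  1  2  3  4  5  6  7  8
 7  2  2  2  2  3  4  5  6  7
 1  3  3  3  3  3  4  5  6  7
 9  4  4  4  4  3  4  5  6  7
 3  5  5  5  5  4  4  5  6  7
 3  6  6  6  6  5  5  5  6  7
 9  7  7  7  7  6  6  6  6  7
 3  8  8  8  8  7  7  7  7  7
 3  9  9  9  9  8  8  8  8  8

7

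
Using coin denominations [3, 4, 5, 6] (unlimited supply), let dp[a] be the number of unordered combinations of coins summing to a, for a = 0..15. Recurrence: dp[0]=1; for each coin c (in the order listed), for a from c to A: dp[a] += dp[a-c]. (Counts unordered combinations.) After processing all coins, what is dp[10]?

after  coin     0     1     2     3     4     5     6     7     8     9    10    11    12    13    14    15
          3     1     0     0     1     0     0     1     0     0     1     0     0     1     0     0     1
          4     1     0     0     1     1     0     1     1     1     1     1     1     2     1     1     2
          5     1     0     0     1     1     1     1     1     2     2     2     2     3     3     3     4
          6     1     0     0     1     1     1     2     1     2     3     3     3     5     4     5     7

3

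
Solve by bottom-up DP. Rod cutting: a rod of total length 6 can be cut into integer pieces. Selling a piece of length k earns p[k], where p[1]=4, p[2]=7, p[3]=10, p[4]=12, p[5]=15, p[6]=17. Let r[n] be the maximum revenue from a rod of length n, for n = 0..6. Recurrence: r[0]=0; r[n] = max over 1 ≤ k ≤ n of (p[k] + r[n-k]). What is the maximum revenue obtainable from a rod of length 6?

24

   n    0    1    2    3    4    5    6
r[n]    0    4    8   12   16   20   24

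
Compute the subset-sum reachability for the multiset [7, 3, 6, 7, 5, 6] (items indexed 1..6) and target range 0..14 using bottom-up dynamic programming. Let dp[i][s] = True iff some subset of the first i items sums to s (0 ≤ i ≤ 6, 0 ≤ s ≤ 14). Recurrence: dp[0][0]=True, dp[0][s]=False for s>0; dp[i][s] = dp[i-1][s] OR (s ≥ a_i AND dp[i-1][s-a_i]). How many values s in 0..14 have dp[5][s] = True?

12

i\s   0   1   2   3   4   5   6   7   8   9  10  11  12  13  14
  0   T   F   F   F   F   F   F   F   F   F   F   F   F   F   F
  1   T   F   F   F   F   F   F   T   F   F   F   F   F   F   F
  2   T   F   F   T   F   F   F   T   F   F   T   F   F   F   F
  3   T   F   F   T   F   F   T   T   F   T   T   F   F   T   F
  4   T   F   F   T   F   F   T   T   F   T   T   F   F   T   T
  5   T   F   F   T   F   T   T   T   T   T   T   T   T   T   T
  6   T   F   F   T   F   T   T   T   T   T   T   T   T   T   T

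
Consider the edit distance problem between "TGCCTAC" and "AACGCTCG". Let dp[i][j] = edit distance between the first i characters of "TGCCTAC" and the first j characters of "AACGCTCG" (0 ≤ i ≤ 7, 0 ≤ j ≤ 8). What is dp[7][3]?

   ''  A  A  C  G  C  T  C  G
''  0  1  2  3  4  5  6  7  8
 T  1  1  2  3  4  5  5  6  7
 G  2  2  2  3  3  4  5  6  6
 C  3  3  3  2  3  3  4  5  6
 C  4  4  4  3  3  3  4  4  5
 T  5  5  5  4  4  4  3  4  5
 A  6  5  5  5  5  5  4  4  5
 C  7  6  6  5  6  5  5  4  5

5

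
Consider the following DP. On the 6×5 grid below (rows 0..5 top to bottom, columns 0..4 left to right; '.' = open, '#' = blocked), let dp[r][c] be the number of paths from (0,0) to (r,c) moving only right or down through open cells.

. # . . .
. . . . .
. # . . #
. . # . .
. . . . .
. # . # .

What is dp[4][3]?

4

r\c   0   1   2   3   4
  0   1   0   0   0   0
  1   1   1   1   1   1
  2   1   0   1   2   0
  3   1   1   0   2   2
  4   1   2   2   4   6
  5   1   0   2   0   6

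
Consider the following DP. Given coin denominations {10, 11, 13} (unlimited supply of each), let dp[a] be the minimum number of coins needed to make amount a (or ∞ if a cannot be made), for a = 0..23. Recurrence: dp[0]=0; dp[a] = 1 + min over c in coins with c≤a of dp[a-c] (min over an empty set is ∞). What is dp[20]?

2

 a  0  1  2  3  4  5  6  7  8  9 10 11 12 13 14 15 16 17 18 19 20 21 22 23
dp  0  -  -  -  -  -  -  -  -  -  1  1  -  1  -  -  -  -  -  -  2  2  2  2
(- denotes ∞ / unreachable)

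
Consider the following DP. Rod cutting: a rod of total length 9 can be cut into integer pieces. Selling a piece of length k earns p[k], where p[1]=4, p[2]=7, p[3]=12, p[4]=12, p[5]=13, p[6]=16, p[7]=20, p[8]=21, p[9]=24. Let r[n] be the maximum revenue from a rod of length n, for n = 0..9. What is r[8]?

   n    0    1    2    3    4    5    6    7    8    9
r[n]    0    4    8   12   16   20   24   28   32   36

32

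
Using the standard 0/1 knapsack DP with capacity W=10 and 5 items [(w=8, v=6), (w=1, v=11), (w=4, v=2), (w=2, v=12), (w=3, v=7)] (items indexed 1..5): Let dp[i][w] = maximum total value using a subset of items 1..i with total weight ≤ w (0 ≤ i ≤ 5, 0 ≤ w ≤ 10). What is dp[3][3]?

i\w   0   1   2   3   4   5   6   7   8   9  10
  0   0   0   0   0   0   0   0   0   0   0   0
  1   0   0   0   0   0   0   0   0   6   6   6
  2   0  11  11  11  11  11  11  11  11  17  17
  3   0  11  11  11  11  13  13  13  13  17  17
  4   0  11  12  23  23  23  23  25  25  25  25
  5   0  11  12  23  23  23  30  30  30  30  32

11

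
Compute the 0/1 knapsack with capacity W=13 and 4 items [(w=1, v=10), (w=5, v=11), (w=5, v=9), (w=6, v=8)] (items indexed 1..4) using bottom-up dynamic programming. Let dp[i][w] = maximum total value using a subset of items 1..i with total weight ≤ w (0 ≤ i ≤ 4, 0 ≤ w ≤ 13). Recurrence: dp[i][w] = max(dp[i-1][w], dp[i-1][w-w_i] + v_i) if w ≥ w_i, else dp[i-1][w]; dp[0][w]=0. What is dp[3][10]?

21

i\w   0   1   2   3   4   5   6   7   8   9  10  11  12  13
  0   0   0   0   0   0   0   0   0   0   0   0   0   0   0
  1   0  10  10  10  10  10  10  10  10  10  10  10  10  10
  2   0  10  10  10  10  11  21  21  21  21  21  21  21  21
  3   0  10  10  10  10  11  21  21  21  21  21  30  30  30
  4   0  10  10  10  10  11  21  21  21  21  21  30  30  30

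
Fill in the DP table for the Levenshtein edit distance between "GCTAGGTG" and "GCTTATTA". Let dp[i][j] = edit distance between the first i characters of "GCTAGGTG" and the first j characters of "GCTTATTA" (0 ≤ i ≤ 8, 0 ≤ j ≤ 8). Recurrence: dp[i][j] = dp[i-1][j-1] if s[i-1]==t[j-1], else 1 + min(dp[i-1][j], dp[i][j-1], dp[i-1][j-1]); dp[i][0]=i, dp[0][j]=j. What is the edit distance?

   ''  G  C  T  T  A  T  T  A
''  0  1  2  3  4  5  6  7  8
 G  1  0  1  2  3  4  5  6  7
 C  2  1  0  1  2  3  4  5  6
 T  3  2  1  0  1  2  3  4  5
 A  4  3  2  1  1  1  2  3  4
 G  5  4  3  2  2  2  2  3  4
 G  6  5  4  3  3  3  3  3  4
 T  7  6  5  4  3  4  3  3  4
 G  8  7  6  5  4  4  4  4  4

4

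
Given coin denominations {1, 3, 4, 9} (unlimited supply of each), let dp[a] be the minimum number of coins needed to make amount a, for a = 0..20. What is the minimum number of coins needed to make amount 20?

 a  0  1  2  3  4  5  6  7  8  9 10 11 12 13 14 15 16 17 18 19 20
dp  0  1  2  1  1  2  2  2  2  1  2  3  2  2  3  3  3  3  2  3  4

4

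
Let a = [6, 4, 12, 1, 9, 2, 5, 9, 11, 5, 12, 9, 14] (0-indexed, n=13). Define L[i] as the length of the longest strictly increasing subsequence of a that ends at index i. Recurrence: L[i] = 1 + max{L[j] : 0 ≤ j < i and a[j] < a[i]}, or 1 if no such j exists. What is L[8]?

   i    0    1    2    3    4    5    6    7    8    9   10   11   12
a[i]    6    4   12    1    9    2    5    9   11    5   12    9   14
L[i]    1    1    2    1    2    2    3    4    5    3    6    4    7

5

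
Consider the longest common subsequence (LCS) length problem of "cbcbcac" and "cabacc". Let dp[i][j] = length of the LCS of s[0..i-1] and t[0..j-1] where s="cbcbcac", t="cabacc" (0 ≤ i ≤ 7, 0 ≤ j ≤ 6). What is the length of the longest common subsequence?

   ''  c  a  b  a  c  c
''  0  0  0  0  0  0  0
 c  0  1  1  1  1  1  1
 b  0  1  1  2  2  2  2
 c  0  1  1  2  2  3  3
 b  0  1  1  2  2  3  3
 c  0  1  1  2  2  3  4
 a  0  1  2  2  3  3  4
 c  0  1  2  2  3  4  4

4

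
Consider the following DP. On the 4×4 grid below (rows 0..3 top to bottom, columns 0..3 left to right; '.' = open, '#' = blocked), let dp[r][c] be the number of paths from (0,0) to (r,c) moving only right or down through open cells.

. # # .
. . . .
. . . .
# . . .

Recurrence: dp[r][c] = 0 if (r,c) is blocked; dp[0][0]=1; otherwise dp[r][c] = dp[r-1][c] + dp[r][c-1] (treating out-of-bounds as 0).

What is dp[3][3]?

9

r\c   0   1   2   3
  0   1   0   0   0
  1   1   1   1   1
  2   1   2   3   4
  3   0   2   5   9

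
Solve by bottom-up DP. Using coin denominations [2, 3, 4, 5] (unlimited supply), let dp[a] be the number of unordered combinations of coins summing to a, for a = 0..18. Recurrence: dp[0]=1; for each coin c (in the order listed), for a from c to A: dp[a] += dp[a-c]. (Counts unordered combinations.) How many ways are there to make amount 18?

22

after  coin     0     1     2     3     4     5     6     7     8     9    10    11    12    13    14    15    16    17    18
          2     1     0     1     0     1     0     1     0     1     0     1     0     1     0     1     0     1     0     1
          3     1     0     1     1     1     1     2     1     2     2     2     2     3     2     3     3     3     3     4
          4     1     0     1     1     2     1     3     2     4     3     5     4     7     5     8     7    10     8    12
          5     1     0     1     1     2     2     3     3     5     5     7     7    10    10    13    14    17    18    22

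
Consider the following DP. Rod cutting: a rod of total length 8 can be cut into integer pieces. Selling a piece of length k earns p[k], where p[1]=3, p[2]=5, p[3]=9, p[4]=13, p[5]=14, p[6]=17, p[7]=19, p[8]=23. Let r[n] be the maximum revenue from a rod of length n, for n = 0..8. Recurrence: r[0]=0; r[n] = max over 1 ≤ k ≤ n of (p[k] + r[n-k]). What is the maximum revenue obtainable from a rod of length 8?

26

   n    0    1    2    3    4    5    6    7    8
r[n]    0    3    6    9   13   16   19   22   26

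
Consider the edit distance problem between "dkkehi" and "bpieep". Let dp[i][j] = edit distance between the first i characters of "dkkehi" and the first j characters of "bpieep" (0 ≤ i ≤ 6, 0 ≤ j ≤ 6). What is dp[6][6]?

5

   ''  b  p  i  e  e  p
''  0  1  2  3  4  5  6
 d  1  1  2  3  4  5  6
 k  2  2  2  3  4  5  6
 k  3  3  3  3  4  5  6
 e  4  4  4  4  3  4  5
 h  5  5  5  5  4  4  5
 i  6  6  6  5  5  5  5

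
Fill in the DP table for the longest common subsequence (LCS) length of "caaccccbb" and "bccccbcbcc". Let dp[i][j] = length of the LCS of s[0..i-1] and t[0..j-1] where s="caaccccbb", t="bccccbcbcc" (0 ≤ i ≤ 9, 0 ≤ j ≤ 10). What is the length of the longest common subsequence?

6

   ''  b  c  c  c  c  b  c  b  c  c
''  0  0  0  0  0  0  0  0  0  0  0
 c  0  0  1  1  1  1  1  1  1  1  1
 a  0  0  1  1  1  1  1  1  1  1  1
 a  0  0  1  1  1  1  1  1  1  1  1
 c  0  0  1  2  2  2  2  2  2  2  2
 c  0  0  1  2  3  3  3  3  3  3  3
 c  0  0  1  2  3  4  4  4  4  4  4
 c  0  0  1  2  3  4  4  5  5  5  5
 b  0  1  1  2  3  4  5  5  6  6  6
 b  0  1  1  2  3  4  5  5  6  6  6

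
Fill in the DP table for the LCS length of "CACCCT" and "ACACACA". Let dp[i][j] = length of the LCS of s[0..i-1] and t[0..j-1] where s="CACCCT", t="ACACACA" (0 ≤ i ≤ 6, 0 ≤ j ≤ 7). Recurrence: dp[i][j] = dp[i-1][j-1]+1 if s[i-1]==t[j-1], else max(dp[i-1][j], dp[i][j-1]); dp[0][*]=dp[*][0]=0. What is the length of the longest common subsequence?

   ''  A  C  A  C  A  C  A
''  0  0  0  0  0  0  0  0
 C  0  0  1  1  1  1  1  1
 A  0  1  1  2  2  2  2  2
 C  0  1  2  2  3  3  3  3
 C  0  1  2  2  3  3  4  4
 C  0  1  2  2  3  3  4  4
 T  0  1  2  2  3  3  4  4

4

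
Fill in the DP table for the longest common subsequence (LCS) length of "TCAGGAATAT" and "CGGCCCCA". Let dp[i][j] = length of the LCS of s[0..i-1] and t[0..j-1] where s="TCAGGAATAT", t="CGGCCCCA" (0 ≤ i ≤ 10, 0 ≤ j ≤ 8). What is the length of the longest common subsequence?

4

   ''  C  G  G  C  C  C  C  A
''  0  0  0  0  0  0  0  0  0
 T  0  0  0  0  0  0  0  0  0
 C  0  1  1  1  1  1  1  1  1
 A  0  1  1  1  1  1  1  1  2
 G  0  1  2  2  2  2  2  2  2
 G  0  1  2  3  3  3  3  3  3
 A  0  1  2  3  3  3  3  3  4
 A  0  1  2  3  3  3  3  3  4
 T  0  1  2  3  3  3  3  3  4
 A  0  1  2  3  3  3  3  3  4
 T  0  1  2  3  3  3  3  3  4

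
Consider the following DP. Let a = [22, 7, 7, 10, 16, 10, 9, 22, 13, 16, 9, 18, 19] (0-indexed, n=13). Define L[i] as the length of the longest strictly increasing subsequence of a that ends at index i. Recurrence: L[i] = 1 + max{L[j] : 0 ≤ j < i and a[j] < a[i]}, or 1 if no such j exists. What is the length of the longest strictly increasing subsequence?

   i    0    1    2    3    4    5    6    7    8    9   10   11   12
a[i]   22    7    7   10   16   10    9   22   13   16    9   18   19
L[i]    1    1    1    2    3    2    2    4    3    4    2    5    6

6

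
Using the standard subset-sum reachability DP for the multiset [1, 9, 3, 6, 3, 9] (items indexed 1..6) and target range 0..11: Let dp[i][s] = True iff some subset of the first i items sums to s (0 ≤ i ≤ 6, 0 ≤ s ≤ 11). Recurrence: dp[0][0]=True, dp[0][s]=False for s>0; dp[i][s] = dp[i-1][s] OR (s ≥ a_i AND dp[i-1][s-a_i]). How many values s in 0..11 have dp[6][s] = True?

8

i\s   0   1   2   3   4   5   6   7   8   9  10  11
  0   T   F   F   F   F   F   F   F   F   F   F   F
  1   T   T   F   F   F   F   F   F   F   F   F   F
  2   T   T   F   F   F   F   F   F   F   T   T   F
  3   T   T   F   T   T   F   F   F   F   T   T   F
  4   T   T   F   T   T   F   T   T   F   T   T   F
  5   T   T   F   T   T   F   T   T   F   T   T   F
  6   T   T   F   T   T   F   T   T   F   T   T   F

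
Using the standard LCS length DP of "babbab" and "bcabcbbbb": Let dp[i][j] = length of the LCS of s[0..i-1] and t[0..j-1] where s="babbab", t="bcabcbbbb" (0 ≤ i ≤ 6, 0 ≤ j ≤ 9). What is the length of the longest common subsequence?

5

   ''  b  c  a  b  c  b  b  b  b
''  0  0  0  0  0  0  0  0  0  0
 b  0  1  1  1  1  1  1  1  1  1
 a  0  1  1  2  2  2  2  2  2  2
 b  0  1  1  2  3  3  3  3  3  3
 b  0  1  1  2  3  3  4  4  4  4
 a  0  1  1  2  3  3  4  4  4  4
 b  0  1  1  2  3  3  4  5  5  5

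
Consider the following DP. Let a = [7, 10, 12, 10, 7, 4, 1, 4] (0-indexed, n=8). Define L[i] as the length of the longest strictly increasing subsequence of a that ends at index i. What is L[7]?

   i    0    1    2    3    4    5    6    7
a[i]    7   10   12   10    7    4    1    4
L[i]    1    2    3    2    1    1    1    2

2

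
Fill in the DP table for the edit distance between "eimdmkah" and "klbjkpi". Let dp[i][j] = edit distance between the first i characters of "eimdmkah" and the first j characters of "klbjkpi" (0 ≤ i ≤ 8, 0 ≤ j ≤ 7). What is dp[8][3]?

   ''  k  l  b  j  k  p  i
''  0  1  2  3  4  5  6  7
 e  1  1  2  3  4  5  6  7
 i  2  2  2  3  4  5  6  6
 m  3  3  3  3  4  5  6  7
 d  4  4  4  4  4  5  6  7
 m  5  5  5  5  5  5  6  7
 k  6  5  6  6  6  5  6  7
 a  7  6  6  7  7  6  6  7
 h  8  7  7  7  8  7  7  7

7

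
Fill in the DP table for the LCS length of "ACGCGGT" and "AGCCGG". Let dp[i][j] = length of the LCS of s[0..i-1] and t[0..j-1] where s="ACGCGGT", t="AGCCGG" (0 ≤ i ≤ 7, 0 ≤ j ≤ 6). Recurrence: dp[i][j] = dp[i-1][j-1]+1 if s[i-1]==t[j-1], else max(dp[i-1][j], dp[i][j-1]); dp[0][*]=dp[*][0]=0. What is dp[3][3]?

2

   ''  A  G  C  C  G  G
''  0  0  0  0  0  0  0
 A  0  1  1  1  1  1  1
 C  0  1  1  2  2  2  2
 G  0  1  2  2  2  3  3
 C  0  1  2  3  3  3  3
 G  0  1  2  3  3  4  4
 G  0  1  2  3  3  4  5
 T  0  1  2  3  3  4  5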